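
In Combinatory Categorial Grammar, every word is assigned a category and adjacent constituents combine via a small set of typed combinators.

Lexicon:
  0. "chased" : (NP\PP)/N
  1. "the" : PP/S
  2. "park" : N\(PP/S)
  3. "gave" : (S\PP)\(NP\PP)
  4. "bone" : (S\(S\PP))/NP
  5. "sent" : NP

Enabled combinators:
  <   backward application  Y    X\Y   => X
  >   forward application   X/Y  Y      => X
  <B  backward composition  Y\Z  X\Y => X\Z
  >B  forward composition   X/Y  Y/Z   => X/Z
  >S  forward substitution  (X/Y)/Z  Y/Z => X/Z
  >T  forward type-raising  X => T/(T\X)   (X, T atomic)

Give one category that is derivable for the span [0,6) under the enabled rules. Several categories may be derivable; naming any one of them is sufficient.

[0,6] S   <
  [0,4] S\PP   <
    [0,3] NP\PP   >
      [0,1] "chased" : (NP\PP)/N
      [1,3] N   <
        [1,2] "the" : PP/S
        [2,3] "park" : N\(PP/S)
    [3,4] "gave" : (S\PP)\(NP\PP)
  [4,6] S\(S\PP)   >
    [4,5] "bone" : (S\(S\PP))/NP
    [5,6] "sent" : NP

S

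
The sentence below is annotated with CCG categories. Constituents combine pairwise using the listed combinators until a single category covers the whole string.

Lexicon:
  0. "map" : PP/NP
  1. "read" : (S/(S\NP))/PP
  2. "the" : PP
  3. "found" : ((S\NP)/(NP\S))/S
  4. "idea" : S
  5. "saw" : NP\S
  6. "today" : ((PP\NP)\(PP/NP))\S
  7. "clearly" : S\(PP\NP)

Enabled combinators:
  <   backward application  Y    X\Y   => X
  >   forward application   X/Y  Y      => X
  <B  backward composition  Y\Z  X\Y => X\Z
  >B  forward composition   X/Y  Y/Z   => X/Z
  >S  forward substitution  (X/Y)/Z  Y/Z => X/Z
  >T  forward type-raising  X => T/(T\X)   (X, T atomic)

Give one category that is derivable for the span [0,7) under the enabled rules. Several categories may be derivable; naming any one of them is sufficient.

PP\NP

[0,8] S   <
  [0,7] PP\NP   <
    [0,1] "map" : PP/NP
    [1,7] (PP\NP)\(PP/NP)   <
      [1,6] S   >
        [1,3] S/(S\NP)   >
          [1,2] "read" : (S/(S\NP))/PP
          [2,3] "the" : PP
        [3,6] S\NP   >
          [3,5] (S\NP)/(NP\S)   >
            [3,4] "found" : ((S\NP)/(NP\S))/S
            [4,5] "idea" : S
          [5,6] "saw" : NP\S
      [6,7] "today" : ((PP\NP)\(PP/NP))\S
  [7,8] "clearly" : S\(PP\NP)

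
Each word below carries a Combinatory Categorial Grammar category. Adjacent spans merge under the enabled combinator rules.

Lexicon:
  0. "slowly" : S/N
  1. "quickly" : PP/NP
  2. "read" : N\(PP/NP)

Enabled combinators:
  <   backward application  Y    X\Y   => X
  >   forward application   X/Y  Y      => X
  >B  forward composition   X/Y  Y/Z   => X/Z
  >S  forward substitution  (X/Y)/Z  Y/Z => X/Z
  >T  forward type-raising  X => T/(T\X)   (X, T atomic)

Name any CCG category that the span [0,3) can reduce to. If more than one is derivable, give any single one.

[0,3] S   >
  [0,1] "slowly" : S/N
  [1,3] N   <
    [1,2] "quickly" : PP/NP
    [2,3] "read" : N\(PP/NP)

S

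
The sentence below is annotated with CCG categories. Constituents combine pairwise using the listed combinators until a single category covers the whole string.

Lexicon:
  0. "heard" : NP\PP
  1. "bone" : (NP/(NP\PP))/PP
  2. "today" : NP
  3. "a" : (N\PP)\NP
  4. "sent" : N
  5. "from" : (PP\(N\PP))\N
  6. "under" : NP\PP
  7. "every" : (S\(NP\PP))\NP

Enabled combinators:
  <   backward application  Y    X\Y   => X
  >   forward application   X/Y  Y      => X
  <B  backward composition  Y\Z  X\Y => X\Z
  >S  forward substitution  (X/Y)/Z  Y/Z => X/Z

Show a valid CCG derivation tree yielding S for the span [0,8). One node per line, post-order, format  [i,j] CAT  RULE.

[0,1] NP\PP  lex  "heard"
[1,2] (NP/(NP\PP))/PP  lex  "bone"
[2,3] NP  lex  "today"
[3,4] (N\PP)\NP  lex  "a"
[4,5] N  lex  "sent"
[5,6] (PP\(N\PP))\N  lex  "from"
[4,6] PP\(N\PP)  <  k=5
[3,6] PP\NP  <B  k=4
[2,6] PP  <  k=3
[1,6] NP/(NP\PP)  >  k=2
[6,7] NP\PP  lex  "under"
[1,7] NP  >  k=6
[7,8] (S\(NP\PP))\NP  lex  "every"
[1,8] S\(NP\PP)  <  k=7
[0,8] S  <  k=1

[0,8] S   <
  [0,1] "heard" : NP\PP
  [1,8] S\(NP\PP)   <
    [1,7] NP   >
      [1,6] NP/(NP\PP)   >
        [1,2] "bone" : (NP/(NP\PP))/PP
        [2,6] PP   <
          [2,3] "today" : NP
          [3,6] PP\NP   <B
            [3,4] "a" : (N\PP)\NP
            [4,6] PP\(N\PP)   <
              [4,5] "sent" : N
              [5,6] "from" : (PP\(N\PP))\N
      [6,7] "under" : NP\PP
    [7,8] "every" : (S\(NP\PP))\NP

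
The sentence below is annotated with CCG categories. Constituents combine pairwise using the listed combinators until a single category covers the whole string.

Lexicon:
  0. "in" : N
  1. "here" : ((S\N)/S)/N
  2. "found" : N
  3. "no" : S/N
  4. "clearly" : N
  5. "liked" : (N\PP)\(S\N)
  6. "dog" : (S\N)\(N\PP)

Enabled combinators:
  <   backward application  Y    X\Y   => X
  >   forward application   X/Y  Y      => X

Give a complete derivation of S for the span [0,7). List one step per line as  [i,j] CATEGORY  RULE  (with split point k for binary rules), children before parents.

[0,7] S   <
  [0,1] "in" : N
  [1,7] S\N   <
    [1,6] N\PP   <
      [1,5] S\N   >
        [1,3] (S\N)/S   >
          [1,2] "here" : ((S\N)/S)/N
          [2,3] "found" : N
        [3,5] S   >
          [3,4] "no" : S/N
          [4,5] "clearly" : N
      [5,6] "liked" : (N\PP)\(S\N)
    [6,7] "dog" : (S\N)\(N\PP)

[0,1] N  lex  "in"
[1,2] ((S\N)/S)/N  lex  "here"
[2,3] N  lex  "found"
[1,3] (S\N)/S  >  k=2
[3,4] S/N  lex  "no"
[4,5] N  lex  "clearly"
[3,5] S  >  k=4
[1,5] S\N  >  k=3
[5,6] (N\PP)\(S\N)  lex  "liked"
[1,6] N\PP  <  k=5
[6,7] (S\N)\(N\PP)  lex  "dog"
[1,7] S\N  <  k=6
[0,7] S  <  k=1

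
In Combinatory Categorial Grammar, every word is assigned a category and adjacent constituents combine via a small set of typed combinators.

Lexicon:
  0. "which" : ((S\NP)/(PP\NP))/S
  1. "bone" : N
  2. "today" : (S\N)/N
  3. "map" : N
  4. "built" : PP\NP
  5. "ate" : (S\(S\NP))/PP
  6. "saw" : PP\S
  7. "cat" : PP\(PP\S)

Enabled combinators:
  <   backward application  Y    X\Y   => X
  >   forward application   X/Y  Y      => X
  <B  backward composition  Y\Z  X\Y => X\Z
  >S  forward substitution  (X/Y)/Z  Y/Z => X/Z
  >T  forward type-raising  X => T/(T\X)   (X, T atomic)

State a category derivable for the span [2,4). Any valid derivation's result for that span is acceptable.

[0,8] S   <
  [0,5] S\NP   >
    [0,4] (S\NP)/(PP\NP)   >
      [0,1] "which" : ((S\NP)/(PP\NP))/S
      [1,4] S   <
        [1,2] "bone" : N
        [2,4] S\N   >
          [2,3] "today" : (S\N)/N
          [3,4] "map" : N
    [4,5] "built" : PP\NP
  [5,8] S\(S\NP)   >
    [5,6] "ate" : (S\(S\NP))/PP
    [6,8] PP   <
      [6,7] "saw" : PP\S
      [7,8] "cat" : PP\(PP\S)

S\N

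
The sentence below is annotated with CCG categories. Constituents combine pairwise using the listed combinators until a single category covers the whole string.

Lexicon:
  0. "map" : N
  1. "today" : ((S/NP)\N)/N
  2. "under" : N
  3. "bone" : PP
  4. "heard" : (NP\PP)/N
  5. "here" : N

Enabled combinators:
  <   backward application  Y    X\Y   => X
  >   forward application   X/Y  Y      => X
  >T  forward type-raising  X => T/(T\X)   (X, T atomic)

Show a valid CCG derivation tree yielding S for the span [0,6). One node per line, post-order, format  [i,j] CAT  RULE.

[0,6] S   >
  [0,3] S/NP   <
    [0,1] "map" : N
    [1,3] (S/NP)\N   >
      [1,2] "today" : ((S/NP)\N)/N
      [2,3] "under" : N
  [3,6] NP   >
    [3,4] NP/(NP\PP)   >T
      [3,4] "bone" : PP
    [4,6] NP\PP   >
      [4,5] "heard" : (NP\PP)/N
      [5,6] "here" : N

[0,1] N  lex  "map"
[1,2] ((S/NP)\N)/N  lex  "today"
[2,3] N  lex  "under"
[1,3] (S/NP)\N  >  k=2
[0,3] S/NP  <  k=1
[3,4] PP  lex  "bone"
[3,4] NP/(NP\PP)  >T
[4,5] (NP\PP)/N  lex  "heard"
[5,6] N  lex  "here"
[4,6] NP\PP  >  k=5
[3,6] NP  >  k=4
[0,6] S  >  k=3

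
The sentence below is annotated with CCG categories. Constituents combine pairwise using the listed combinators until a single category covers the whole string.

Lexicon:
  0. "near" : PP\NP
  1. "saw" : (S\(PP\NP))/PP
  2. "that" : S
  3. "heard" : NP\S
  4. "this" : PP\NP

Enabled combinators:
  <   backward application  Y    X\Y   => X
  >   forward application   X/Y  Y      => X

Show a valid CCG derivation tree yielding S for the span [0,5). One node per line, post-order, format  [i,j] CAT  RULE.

[0,1] PP\NP  lex  "near"
[1,2] (S\(PP\NP))/PP  lex  "saw"
[2,3] S  lex  "that"
[3,4] NP\S  lex  "heard"
[2,4] NP  <  k=3
[4,5] PP\NP  lex  "this"
[2,5] PP  <  k=4
[1,5] S\(PP\NP)  >  k=2
[0,5] S  <  k=1

[0,5] S   <
  [0,1] "near" : PP\NP
  [1,5] S\(PP\NP)   >
    [1,2] "saw" : (S\(PP\NP))/PP
    [2,5] PP   <
      [2,4] NP   <
        [2,3] "that" : S
        [3,4] "heard" : NP\S
      [4,5] "this" : PP\NP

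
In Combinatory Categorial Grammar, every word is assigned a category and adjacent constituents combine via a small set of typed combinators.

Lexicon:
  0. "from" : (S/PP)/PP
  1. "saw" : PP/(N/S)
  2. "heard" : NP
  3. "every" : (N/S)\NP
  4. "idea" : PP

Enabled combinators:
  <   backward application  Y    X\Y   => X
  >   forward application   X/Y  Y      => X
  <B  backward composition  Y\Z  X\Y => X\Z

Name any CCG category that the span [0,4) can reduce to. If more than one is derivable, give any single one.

S/PP

[0,5] S   >
  [0,4] S/PP   >
    [0,1] "from" : (S/PP)/PP
    [1,4] PP   >
      [1,2] "saw" : PP/(N/S)
      [2,4] N/S   <
        [2,3] "heard" : NP
        [3,4] "every" : (N/S)\NP
  [4,5] "idea" : PP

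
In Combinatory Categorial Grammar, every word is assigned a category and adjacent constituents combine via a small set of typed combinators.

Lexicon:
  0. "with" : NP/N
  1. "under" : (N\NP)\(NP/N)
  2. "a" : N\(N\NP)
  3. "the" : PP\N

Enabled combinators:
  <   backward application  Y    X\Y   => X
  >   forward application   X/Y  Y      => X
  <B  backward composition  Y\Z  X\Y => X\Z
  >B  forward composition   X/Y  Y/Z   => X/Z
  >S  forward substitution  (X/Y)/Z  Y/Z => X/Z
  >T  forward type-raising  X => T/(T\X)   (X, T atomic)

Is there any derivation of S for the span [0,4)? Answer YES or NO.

NO

NP/N (N\NP)\(NP/N) N\(N\NP) PP\N
CKY chart[0,4] = {N/(N\PP), NP/(NP\PP), PP, PP/(PP\PP), S/(S\PP)}; S ∉ chart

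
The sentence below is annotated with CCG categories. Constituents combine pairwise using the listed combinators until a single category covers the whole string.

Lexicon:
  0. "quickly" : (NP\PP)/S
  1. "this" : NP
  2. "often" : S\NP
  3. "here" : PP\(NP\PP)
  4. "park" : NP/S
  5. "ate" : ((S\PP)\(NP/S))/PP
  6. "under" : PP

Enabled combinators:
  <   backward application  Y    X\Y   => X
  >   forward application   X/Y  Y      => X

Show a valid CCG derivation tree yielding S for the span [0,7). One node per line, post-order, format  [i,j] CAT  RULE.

[0,1] (NP\PP)/S  lex  "quickly"
[1,2] NP  lex  "this"
[2,3] S\NP  lex  "often"
[1,3] S  <  k=2
[0,3] NP\PP  >  k=1
[3,4] PP\(NP\PP)  lex  "here"
[0,4] PP  <  k=3
[4,5] NP/S  lex  "park"
[5,6] ((S\PP)\(NP/S))/PP  lex  "ate"
[6,7] PP  lex  "under"
[5,7] (S\PP)\(NP/S)  >  k=6
[4,7] S\PP  <  k=5
[0,7] S  <  k=4

[0,7] S   <
  [0,4] PP   <
    [0,3] NP\PP   >
      [0,1] "quickly" : (NP\PP)/S
      [1,3] S   <
        [1,2] "this" : NP
        [2,3] "often" : S\NP
    [3,4] "here" : PP\(NP\PP)
  [4,7] S\PP   <
    [4,5] "park" : NP/S
    [5,7] (S\PP)\(NP/S)   >
      [5,6] "ate" : ((S\PP)\(NP/S))/PP
      [6,7] "under" : PP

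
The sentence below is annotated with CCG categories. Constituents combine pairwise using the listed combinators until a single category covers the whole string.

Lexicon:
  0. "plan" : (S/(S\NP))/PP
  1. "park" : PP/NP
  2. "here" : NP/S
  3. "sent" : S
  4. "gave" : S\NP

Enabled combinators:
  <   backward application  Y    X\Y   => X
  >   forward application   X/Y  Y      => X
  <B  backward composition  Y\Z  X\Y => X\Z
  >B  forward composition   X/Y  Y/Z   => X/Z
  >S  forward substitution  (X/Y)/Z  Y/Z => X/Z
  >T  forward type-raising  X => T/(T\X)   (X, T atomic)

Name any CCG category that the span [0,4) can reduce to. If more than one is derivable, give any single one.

S/(S\NP)

[0,5] S   >
  [0,4] S/(S\NP)   >
    [0,1] "plan" : (S/(S\NP))/PP
    [1,4] PP   >
      [1,2] "park" : PP/NP
      [2,4] NP   >
        [2,3] "here" : NP/S
        [3,4] "sent" : S
  [4,5] "gave" : S\NP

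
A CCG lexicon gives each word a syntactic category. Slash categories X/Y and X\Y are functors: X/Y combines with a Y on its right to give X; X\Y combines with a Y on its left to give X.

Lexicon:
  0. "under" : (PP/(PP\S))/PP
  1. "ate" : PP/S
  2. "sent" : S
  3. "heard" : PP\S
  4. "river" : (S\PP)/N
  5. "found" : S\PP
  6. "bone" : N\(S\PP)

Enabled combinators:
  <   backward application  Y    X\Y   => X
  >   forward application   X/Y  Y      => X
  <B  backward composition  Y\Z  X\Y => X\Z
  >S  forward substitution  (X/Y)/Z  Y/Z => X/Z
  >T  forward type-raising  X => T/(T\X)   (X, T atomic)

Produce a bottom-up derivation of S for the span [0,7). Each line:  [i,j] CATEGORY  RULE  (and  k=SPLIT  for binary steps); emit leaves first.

[0,7] S   <
  [0,4] PP   >
    [0,3] PP/(PP\S)   >
      [0,1] "under" : (PP/(PP\S))/PP
      [1,3] PP   >
        [1,2] "ate" : PP/S
        [2,3] "sent" : S
    [3,4] "heard" : PP\S
  [4,7] S\PP   >
    [4,5] "river" : (S\PP)/N
    [5,7] N   <
      [5,6] "found" : S\PP
      [6,7] "bone" : N\(S\PP)

[0,1] (PP/(PP\S))/PP  lex  "under"
[1,2] PP/S  lex  "ate"
[2,3] S  lex  "sent"
[1,3] PP  >  k=2
[0,3] PP/(PP\S)  >  k=1
[3,4] PP\S  lex  "heard"
[0,4] PP  >  k=3
[4,5] (S\PP)/N  lex  "river"
[5,6] S\PP  lex  "found"
[6,7] N\(S\PP)  lex  "bone"
[5,7] N  <  k=6
[4,7] S\PP  >  k=5
[0,7] S  <  k=4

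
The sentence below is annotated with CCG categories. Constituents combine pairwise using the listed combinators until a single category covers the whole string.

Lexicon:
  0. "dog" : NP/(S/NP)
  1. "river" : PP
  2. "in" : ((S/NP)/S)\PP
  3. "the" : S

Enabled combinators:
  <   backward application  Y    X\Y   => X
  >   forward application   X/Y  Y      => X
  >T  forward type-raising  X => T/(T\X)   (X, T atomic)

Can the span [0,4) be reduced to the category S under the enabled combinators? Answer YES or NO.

NP/(S/NP) PP ((S/NP)/S)\PP S
CKY chart[0,4] = {N/(N\NP), NP, NP/(NP\NP), PP/(PP\NP), S/(S\NP)}; S ∉ chart

NO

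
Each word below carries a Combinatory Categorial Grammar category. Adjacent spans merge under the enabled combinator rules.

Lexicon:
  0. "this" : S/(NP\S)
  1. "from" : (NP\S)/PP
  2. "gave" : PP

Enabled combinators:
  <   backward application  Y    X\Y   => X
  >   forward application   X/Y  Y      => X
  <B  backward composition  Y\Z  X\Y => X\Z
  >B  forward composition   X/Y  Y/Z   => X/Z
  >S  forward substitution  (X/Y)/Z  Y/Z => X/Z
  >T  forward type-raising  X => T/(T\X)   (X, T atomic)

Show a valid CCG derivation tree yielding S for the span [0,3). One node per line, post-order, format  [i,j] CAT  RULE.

[0,1] S/(NP\S)  lex  "this"
[1,2] (NP\S)/PP  lex  "from"
[2,3] PP  lex  "gave"
[1,3] NP\S  >  k=2
[0,3] S  >  k=1

[0,3] S   >
  [0,1] "this" : S/(NP\S)
  [1,3] NP\S   >
    [1,2] "from" : (NP\S)/PP
    [2,3] "gave" : PP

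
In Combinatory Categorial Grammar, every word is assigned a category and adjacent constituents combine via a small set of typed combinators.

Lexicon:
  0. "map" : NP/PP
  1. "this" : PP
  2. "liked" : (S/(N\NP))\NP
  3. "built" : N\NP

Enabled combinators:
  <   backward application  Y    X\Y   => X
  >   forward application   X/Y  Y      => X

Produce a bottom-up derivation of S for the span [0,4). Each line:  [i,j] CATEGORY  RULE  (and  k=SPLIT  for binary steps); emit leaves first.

[0,4] S   >
  [0,3] S/(N\NP)   <
    [0,2] NP   >
      [0,1] "map" : NP/PP
      [1,2] "this" : PP
    [2,3] "liked" : (S/(N\NP))\NP
  [3,4] "built" : N\NP

[0,1] NP/PP  lex  "map"
[1,2] PP  lex  "this"
[0,2] NP  >  k=1
[2,3] (S/(N\NP))\NP  lex  "liked"
[0,3] S/(N\NP)  <  k=2
[3,4] N\NP  lex  "built"
[0,4] S  >  k=3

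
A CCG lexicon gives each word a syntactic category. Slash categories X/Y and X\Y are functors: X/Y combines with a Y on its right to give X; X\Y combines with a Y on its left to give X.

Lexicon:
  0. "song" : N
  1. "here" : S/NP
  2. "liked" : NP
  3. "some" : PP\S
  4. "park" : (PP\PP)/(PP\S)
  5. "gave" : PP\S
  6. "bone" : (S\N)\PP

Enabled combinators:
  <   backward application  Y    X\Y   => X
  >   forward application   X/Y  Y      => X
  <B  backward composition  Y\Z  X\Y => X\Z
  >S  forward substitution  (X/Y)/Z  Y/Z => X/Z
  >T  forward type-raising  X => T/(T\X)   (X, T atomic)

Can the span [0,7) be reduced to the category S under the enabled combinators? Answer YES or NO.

[0,7] S   <
  [0,1] "song" : N
  [1,7] S\N   <
    [1,6] PP   <
      [1,3] S   >
        [1,2] "here" : S/NP
        [2,3] "liked" : NP
      [3,6] PP\S   <B
        [3,4] "some" : PP\S
        [4,6] PP\PP   >
          [4,5] "park" : (PP\PP)/(PP\S)
          [5,6] "gave" : PP\S
    [6,7] "bone" : (S\N)\PP

YES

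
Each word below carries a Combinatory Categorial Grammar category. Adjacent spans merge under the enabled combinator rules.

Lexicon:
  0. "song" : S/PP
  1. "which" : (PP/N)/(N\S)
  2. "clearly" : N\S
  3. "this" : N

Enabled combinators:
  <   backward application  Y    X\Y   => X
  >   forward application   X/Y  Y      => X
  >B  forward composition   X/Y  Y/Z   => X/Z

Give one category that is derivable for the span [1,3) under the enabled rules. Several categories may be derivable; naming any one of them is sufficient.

[0,4] S   >
  [0,1] "song" : S/PP
  [1,4] PP   >
    [1,3] PP/N   >
      [1,2] "which" : (PP/N)/(N\S)
      [2,3] "clearly" : N\S
    [3,4] "this" : N

PP/N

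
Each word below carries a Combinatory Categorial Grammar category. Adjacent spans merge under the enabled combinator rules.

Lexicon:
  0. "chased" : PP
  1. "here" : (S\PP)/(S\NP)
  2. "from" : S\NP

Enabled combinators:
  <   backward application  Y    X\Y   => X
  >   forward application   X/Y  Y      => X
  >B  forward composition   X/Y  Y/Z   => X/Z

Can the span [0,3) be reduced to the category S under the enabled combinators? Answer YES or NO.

YES

[0,3] S   <
  [0,1] "chased" : PP
  [1,3] S\PP   >
    [1,2] "here" : (S\PP)/(S\NP)
    [2,3] "from" : S\NP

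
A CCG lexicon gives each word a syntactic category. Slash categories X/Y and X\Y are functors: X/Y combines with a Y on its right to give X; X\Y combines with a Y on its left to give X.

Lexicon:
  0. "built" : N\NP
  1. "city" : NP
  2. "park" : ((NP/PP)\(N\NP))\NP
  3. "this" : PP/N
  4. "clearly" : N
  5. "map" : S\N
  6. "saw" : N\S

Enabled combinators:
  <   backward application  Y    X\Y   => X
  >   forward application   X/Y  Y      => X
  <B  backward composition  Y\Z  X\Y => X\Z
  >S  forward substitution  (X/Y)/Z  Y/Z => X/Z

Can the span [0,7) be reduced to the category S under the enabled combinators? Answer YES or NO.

N\NP NP ((NP/PP)\(N\NP))\NP PP/N N S\N N\S
CKY chart[0,7] = {NP}; S ∉ chart

NO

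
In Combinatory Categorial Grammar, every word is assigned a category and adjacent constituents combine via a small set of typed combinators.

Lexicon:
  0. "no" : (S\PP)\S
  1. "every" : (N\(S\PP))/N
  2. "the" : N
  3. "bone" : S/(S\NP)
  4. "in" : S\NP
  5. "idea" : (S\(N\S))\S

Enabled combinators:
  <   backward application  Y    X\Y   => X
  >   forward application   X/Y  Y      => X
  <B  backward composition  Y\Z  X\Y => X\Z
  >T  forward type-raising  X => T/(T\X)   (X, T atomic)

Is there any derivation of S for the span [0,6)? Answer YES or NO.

[0,6] S   <
  [0,3] N\S   <B
    [0,1] "no" : (S\PP)\S
    [1,3] N\(S\PP)   >
      [1,2] "every" : (N\(S\PP))/N
      [2,3] "the" : N
  [3,6] S\(N\S)   <
    [3,5] S   >
      [3,4] "bone" : S/(S\NP)
      [4,5] "in" : S\NP
    [5,6] "idea" : (S\(N\S))\S

YES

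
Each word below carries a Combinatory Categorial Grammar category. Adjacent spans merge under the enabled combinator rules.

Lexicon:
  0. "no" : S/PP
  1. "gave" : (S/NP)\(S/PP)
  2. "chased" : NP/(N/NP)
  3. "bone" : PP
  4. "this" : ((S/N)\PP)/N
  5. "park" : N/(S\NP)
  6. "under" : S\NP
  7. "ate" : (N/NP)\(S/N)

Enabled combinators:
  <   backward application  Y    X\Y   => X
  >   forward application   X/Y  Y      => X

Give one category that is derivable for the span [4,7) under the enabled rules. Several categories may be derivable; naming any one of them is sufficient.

(S/N)\PP

[0,8] S   >
  [0,2] S/NP   <
    [0,1] "no" : S/PP
    [1,2] "gave" : (S/NP)\(S/PP)
  [2,8] NP   >
    [2,3] "chased" : NP/(N/NP)
    [3,8] N/NP   <
      [3,7] S/N   <
        [3,4] "bone" : PP
        [4,7] (S/N)\PP   >
          [4,5] "this" : ((S/N)\PP)/N
          [5,7] N   >
            [5,6] "park" : N/(S\NP)
            [6,7] "under" : S\NP
      [7,8] "ate" : (N/NP)\(S/N)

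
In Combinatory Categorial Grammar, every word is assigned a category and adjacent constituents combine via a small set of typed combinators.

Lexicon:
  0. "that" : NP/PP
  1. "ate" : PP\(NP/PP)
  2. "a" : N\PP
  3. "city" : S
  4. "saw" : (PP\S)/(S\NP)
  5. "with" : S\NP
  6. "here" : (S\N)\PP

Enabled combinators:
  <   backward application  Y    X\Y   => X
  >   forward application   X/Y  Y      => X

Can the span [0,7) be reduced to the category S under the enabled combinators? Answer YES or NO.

YES

[0,7] S   <
  [0,3] N   <
    [0,2] PP   <
      [0,1] "that" : NP/PP
      [1,2] "ate" : PP\(NP/PP)
    [2,3] "a" : N\PP
  [3,7] S\N   <
    [3,6] PP   <
      [3,4] "city" : S
      [4,6] PP\S   >
        [4,5] "saw" : (PP\S)/(S\NP)
        [5,6] "with" : S\NP
    [6,7] "here" : (S\N)\PP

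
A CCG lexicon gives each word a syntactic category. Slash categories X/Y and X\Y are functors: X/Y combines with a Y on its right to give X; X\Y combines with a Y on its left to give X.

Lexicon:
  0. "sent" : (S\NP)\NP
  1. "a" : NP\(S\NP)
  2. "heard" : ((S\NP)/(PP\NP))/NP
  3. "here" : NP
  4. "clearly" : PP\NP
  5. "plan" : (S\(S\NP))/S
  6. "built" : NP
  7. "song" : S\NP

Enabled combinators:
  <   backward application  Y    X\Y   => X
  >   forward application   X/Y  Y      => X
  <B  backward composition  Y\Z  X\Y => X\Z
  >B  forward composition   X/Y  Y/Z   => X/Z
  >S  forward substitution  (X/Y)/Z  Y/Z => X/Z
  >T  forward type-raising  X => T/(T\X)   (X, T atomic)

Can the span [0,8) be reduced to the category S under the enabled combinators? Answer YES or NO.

YES

[0,8] S   <
  [0,5] S\NP   <B
    [0,2] NP\NP   <B
      [0,1] "sent" : (S\NP)\NP
      [1,2] "a" : NP\(S\NP)
    [2,5] S\NP   >
      [2,4] (S\NP)/(PP\NP)   >
        [2,3] "heard" : ((S\NP)/(PP\NP))/NP
        [3,4] "here" : NP
      [4,5] "clearly" : PP\NP
  [5,8] S\(S\NP)   >
    [5,6] "plan" : (S\(S\NP))/S
    [6,8] S   >
      [6,7] S/(S\NP)   >T
        [6,7] "built" : NP
      [7,8] "song" : S\NP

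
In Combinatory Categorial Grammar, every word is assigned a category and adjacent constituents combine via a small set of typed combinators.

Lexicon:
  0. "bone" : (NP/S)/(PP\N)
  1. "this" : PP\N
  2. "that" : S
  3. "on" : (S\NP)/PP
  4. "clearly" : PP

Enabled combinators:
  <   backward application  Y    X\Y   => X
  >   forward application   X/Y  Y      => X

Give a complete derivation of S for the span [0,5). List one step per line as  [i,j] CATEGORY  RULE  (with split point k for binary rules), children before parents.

[0,1] (NP/S)/(PP\N)  lex  "bone"
[1,2] PP\N  lex  "this"
[0,2] NP/S  >  k=1
[2,3] S  lex  "that"
[0,3] NP  >  k=2
[3,4] (S\NP)/PP  lex  "on"
[4,5] PP  lex  "clearly"
[3,5] S\NP  >  k=4
[0,5] S  <  k=3

[0,5] S   <
  [0,3] NP   >
    [0,2] NP/S   >
      [0,1] "bone" : (NP/S)/(PP\N)
      [1,2] "this" : PP\N
    [2,3] "that" : S
  [3,5] S\NP   >
    [3,4] "on" : (S\NP)/PP
    [4,5] "clearly" : PP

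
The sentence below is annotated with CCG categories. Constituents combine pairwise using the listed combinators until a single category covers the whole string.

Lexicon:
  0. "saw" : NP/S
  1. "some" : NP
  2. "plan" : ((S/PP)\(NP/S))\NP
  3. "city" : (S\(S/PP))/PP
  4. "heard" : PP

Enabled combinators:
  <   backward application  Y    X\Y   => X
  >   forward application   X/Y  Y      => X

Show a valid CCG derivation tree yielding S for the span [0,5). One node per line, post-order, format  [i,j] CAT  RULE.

[0,5] S   <
  [0,3] S/PP   <
    [0,1] "saw" : NP/S
    [1,3] (S/PP)\(NP/S)   <
      [1,2] "some" : NP
      [2,3] "plan" : ((S/PP)\(NP/S))\NP
  [3,5] S\(S/PP)   >
    [3,4] "city" : (S\(S/PP))/PP
    [4,5] "heard" : PP

[0,1] NP/S  lex  "saw"
[1,2] NP  lex  "some"
[2,3] ((S/PP)\(NP/S))\NP  lex  "plan"
[1,3] (S/PP)\(NP/S)  <  k=2
[0,3] S/PP  <  k=1
[3,4] (S\(S/PP))/PP  lex  "city"
[4,5] PP  lex  "heard"
[3,5] S\(S/PP)  >  k=4
[0,5] S  <  k=3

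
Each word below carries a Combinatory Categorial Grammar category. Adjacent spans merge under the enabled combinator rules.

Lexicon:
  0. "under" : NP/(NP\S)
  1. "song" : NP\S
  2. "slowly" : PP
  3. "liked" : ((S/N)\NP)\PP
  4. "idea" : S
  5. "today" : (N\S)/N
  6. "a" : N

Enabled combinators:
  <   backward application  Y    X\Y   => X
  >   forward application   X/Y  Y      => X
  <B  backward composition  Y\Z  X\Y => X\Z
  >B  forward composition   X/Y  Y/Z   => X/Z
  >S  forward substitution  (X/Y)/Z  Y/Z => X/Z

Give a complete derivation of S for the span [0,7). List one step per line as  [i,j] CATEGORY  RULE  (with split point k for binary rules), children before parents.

[0,7] S   >
  [0,4] S/N   <
    [0,2] NP   >
      [0,1] "under" : NP/(NP\S)
      [1,2] "song" : NP\S
    [2,4] (S/N)\NP   <
      [2,3] "slowly" : PP
      [3,4] "liked" : ((S/N)\NP)\PP
  [4,7] N   <
    [4,5] "idea" : S
    [5,7] N\S   >
      [5,6] "today" : (N\S)/N
      [6,7] "a" : N

[0,1] NP/(NP\S)  lex  "under"
[1,2] NP\S  lex  "song"
[0,2] NP  >  k=1
[2,3] PP  lex  "slowly"
[3,4] ((S/N)\NP)\PP  lex  "liked"
[2,4] (S/N)\NP  <  k=3
[0,4] S/N  <  k=2
[4,5] S  lex  "idea"
[5,6] (N\S)/N  lex  "today"
[6,7] N  lex  "a"
[5,7] N\S  >  k=6
[4,7] N  <  k=5
[0,7] S  >  k=4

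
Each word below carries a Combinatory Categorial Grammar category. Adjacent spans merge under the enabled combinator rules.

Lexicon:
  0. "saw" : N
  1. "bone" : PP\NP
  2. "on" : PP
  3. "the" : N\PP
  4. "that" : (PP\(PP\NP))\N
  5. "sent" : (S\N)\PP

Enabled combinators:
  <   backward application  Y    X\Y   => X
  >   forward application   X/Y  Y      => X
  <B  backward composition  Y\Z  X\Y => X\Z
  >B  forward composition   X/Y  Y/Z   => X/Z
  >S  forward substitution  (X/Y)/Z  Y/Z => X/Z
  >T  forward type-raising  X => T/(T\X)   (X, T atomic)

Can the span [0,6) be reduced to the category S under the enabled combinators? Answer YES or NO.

YES

[0,6] S   <
  [0,1] "saw" : N
  [1,6] S\N   <
    [1,5] PP   <
      [1,2] "bone" : PP\NP
      [2,5] PP\(PP\NP)   <
        [2,4] N   >
          [2,3] N/(N\PP)   >T
            [2,3] "on" : PP
          [3,4] "the" : N\PP
        [4,5] "that" : (PP\(PP\NP))\N
    [5,6] "sent" : (S\N)\PP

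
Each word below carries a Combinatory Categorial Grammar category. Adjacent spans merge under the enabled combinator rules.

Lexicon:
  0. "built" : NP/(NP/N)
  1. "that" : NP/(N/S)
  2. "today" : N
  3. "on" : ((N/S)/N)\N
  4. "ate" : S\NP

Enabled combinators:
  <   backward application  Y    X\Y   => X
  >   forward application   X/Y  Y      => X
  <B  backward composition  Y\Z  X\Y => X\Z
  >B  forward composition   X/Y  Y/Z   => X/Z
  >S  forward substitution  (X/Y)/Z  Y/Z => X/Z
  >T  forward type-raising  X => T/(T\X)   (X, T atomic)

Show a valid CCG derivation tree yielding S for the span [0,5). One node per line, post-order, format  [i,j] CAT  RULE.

[0,1] NP/(NP/N)  lex  "built"
[1,2] NP/(N/S)  lex  "that"
[2,3] N  lex  "today"
[3,4] ((N/S)/N)\N  lex  "on"
[2,4] (N/S)/N  <  k=3
[1,4] NP/N  >B  k=2
[0,4] NP  >  k=1
[4,5] S\NP  lex  "ate"
[0,5] S  <  k=4

[0,5] S   <
  [0,4] NP   >
    [0,1] "built" : NP/(NP/N)
    [1,4] NP/N   >B
      [1,2] "that" : NP/(N/S)
      [2,4] (N/S)/N   <
        [2,3] "today" : N
        [3,4] "on" : ((N/S)/N)\N
  [4,5] "ate" : S\NP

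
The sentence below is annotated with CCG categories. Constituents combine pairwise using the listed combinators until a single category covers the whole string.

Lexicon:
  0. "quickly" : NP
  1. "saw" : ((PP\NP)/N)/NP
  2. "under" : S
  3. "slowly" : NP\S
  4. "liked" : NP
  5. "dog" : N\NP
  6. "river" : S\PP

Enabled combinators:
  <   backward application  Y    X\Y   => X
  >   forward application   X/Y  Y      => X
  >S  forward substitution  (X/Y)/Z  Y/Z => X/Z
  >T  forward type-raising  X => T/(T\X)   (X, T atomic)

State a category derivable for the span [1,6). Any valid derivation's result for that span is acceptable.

[0,7] S   <
  [0,6] PP   <
    [0,1] "quickly" : NP
    [1,6] PP\NP   >
      [1,4] (PP\NP)/N   >
        [1,2] "saw" : ((PP\NP)/N)/NP
        [2,4] NP   >
          [2,3] NP/(NP\S)   >T
            [2,3] "under" : S
          [3,4] "slowly" : NP\S
      [4,6] N   >
        [4,5] N/(N\NP)   >T
          [4,5] "liked" : NP
        [5,6] "dog" : N\NP
  [6,7] "river" : S\PP

PP\NP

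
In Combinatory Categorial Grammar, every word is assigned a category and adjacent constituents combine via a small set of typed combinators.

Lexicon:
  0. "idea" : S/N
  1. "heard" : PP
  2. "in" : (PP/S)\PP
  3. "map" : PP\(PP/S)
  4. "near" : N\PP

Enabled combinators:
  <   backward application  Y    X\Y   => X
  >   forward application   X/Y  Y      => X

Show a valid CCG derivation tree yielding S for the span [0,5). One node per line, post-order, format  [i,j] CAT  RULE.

[0,1] S/N  lex  "idea"
[1,2] PP  lex  "heard"
[2,3] (PP/S)\PP  lex  "in"
[1,3] PP/S  <  k=2
[3,4] PP\(PP/S)  lex  "map"
[1,4] PP  <  k=3
[4,5] N\PP  lex  "near"
[1,5] N  <  k=4
[0,5] S  >  k=1

[0,5] S   >
  [0,1] "idea" : S/N
  [1,5] N   <
    [1,4] PP   <
      [1,3] PP/S   <
        [1,2] "heard" : PP
        [2,3] "in" : (PP/S)\PP
      [3,4] "map" : PP\(PP/S)
    [4,5] "near" : N\PP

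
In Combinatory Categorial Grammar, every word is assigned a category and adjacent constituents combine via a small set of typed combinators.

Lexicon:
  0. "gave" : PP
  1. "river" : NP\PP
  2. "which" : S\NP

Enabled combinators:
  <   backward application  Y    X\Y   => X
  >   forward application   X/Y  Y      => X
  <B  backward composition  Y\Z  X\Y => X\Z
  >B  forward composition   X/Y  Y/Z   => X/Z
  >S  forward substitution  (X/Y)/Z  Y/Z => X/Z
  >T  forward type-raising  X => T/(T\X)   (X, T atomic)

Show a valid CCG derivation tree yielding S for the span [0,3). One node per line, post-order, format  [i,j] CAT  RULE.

[0,3] S   <
  [0,1] "gave" : PP
  [1,3] S\PP   <B
    [1,2] "river" : NP\PP
    [2,3] "which" : S\NP

[0,1] PP  lex  "gave"
[1,2] NP\PP  lex  "river"
[2,3] S\NP  lex  "which"
[1,3] S\PP  <B  k=2
[0,3] S  <  k=1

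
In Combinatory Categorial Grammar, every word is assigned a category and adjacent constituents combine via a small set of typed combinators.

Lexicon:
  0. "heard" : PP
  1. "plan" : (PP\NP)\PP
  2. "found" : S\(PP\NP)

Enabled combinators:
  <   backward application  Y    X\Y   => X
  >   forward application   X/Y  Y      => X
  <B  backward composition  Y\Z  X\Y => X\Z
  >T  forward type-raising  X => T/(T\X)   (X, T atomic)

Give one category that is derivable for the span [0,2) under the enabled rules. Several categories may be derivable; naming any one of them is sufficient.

PP\NP

[0,3] S   <
  [0,2] PP\NP   <
    [0,1] "heard" : PP
    [1,2] "plan" : (PP\NP)\PP
  [2,3] "found" : S\(PP\NP)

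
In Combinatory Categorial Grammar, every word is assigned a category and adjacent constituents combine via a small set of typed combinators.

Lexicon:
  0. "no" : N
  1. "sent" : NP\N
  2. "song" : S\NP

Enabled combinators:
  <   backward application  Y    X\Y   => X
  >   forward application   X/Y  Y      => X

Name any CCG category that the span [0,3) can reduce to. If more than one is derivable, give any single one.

S

[0,3] S   <
  [0,2] NP   <
    [0,1] "no" : N
    [1,2] "sent" : NP\N
  [2,3] "song" : S\NP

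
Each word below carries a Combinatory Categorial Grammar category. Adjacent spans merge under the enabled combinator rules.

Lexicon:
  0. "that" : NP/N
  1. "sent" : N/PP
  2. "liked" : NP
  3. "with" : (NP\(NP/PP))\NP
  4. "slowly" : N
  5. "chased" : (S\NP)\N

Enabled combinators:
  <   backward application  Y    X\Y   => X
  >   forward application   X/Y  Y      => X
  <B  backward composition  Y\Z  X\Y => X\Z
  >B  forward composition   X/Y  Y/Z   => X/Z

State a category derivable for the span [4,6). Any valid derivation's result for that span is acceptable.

S\NP

[0,6] S   <
  [0,4] NP   <
    [0,2] NP/PP   >B
      [0,1] "that" : NP/N
      [1,2] "sent" : N/PP
    [2,4] NP\(NP/PP)   <
      [2,3] "liked" : NP
      [3,4] "with" : (NP\(NP/PP))\NP
  [4,6] S\NP   <
    [4,5] "slowly" : N
    [5,6] "chased" : (S\NP)\N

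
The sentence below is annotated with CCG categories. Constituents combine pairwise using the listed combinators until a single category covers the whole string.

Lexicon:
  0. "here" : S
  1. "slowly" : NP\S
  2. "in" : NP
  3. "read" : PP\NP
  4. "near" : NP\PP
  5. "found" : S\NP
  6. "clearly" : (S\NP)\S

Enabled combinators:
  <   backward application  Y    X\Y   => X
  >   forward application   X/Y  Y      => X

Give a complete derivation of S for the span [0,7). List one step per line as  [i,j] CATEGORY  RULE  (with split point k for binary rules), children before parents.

[0,7] S   <
  [0,2] NP   <
    [0,1] "here" : S
    [1,2] "slowly" : NP\S
  [2,7] S\NP   <
    [2,6] S   <
      [2,5] NP   <
        [2,4] PP   <
          [2,3] "in" : NP
          [3,4] "read" : PP\NP
        [4,5] "near" : NP\PP
      [5,6] "found" : S\NP
    [6,7] "clearly" : (S\NP)\S

[0,1] S  lex  "here"
[1,2] NP\S  lex  "slowly"
[0,2] NP  <  k=1
[2,3] NP  lex  "in"
[3,4] PP\NP  lex  "read"
[2,4] PP  <  k=3
[4,5] NP\PP  lex  "near"
[2,5] NP  <  k=4
[5,6] S\NP  lex  "found"
[2,6] S  <  k=5
[6,7] (S\NP)\S  lex  "clearly"
[2,7] S\NP  <  k=6
[0,7] S  <  k=2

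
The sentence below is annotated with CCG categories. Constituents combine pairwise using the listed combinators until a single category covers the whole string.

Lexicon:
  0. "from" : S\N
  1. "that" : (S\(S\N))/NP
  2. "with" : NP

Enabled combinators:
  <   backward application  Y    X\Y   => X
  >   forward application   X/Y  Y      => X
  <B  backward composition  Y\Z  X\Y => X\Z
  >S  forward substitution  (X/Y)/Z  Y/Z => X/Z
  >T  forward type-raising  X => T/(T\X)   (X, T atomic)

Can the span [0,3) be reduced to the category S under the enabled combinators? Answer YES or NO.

[0,3] S   <
  [0,1] "from" : S\N
  [1,3] S\(S\N)   >
    [1,2] "that" : (S\(S\N))/NP
    [2,3] "with" : NP

YES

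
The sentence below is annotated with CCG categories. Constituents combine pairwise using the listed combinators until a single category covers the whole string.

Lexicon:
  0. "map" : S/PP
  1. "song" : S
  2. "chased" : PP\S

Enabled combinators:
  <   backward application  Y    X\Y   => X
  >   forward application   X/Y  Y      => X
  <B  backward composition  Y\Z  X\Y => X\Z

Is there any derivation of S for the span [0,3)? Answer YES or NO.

YES

[0,3] S   >
  [0,1] "map" : S/PP
  [1,3] PP   <
    [1,2] "song" : S
    [2,3] "chased" : PP\S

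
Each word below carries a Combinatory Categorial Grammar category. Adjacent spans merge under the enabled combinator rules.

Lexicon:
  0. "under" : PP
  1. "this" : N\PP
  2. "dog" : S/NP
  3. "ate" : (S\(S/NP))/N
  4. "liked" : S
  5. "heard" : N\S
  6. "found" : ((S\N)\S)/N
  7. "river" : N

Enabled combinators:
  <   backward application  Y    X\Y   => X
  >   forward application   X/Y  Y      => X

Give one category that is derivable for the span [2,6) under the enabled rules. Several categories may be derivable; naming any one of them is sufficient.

[0,8] S   <
  [0,2] N   <
    [0,1] "under" : PP
    [1,2] "this" : N\PP
  [2,8] S\N   <
    [2,6] S   <
      [2,3] "dog" : S/NP
      [3,6] S\(S/NP)   >
        [3,4] "ate" : (S\(S/NP))/N
        [4,6] N   <
          [4,5] "liked" : S
          [5,6] "heard" : N\S
    [6,8] (S\N)\S   >
      [6,7] "found" : ((S\N)\S)/N
      [7,8] "river" : N

S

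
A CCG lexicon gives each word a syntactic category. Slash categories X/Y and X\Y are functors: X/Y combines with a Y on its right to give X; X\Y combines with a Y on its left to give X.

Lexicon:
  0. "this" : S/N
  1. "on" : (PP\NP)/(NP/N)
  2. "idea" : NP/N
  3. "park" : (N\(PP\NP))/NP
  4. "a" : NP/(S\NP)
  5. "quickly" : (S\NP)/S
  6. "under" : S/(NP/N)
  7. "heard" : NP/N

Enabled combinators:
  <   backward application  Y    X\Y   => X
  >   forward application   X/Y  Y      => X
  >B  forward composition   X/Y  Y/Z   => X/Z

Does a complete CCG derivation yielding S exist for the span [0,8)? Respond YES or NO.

YES

[0,8] S   >
  [0,1] "this" : S/N
  [1,8] N   <
    [1,3] PP\NP   >
      [1,2] "on" : (PP\NP)/(NP/N)
      [2,3] "idea" : NP/N
    [3,8] N\(PP\NP)   >
      [3,4] "park" : (N\(PP\NP))/NP
      [4,8] NP   >
        [4,5] "a" : NP/(S\NP)
        [5,8] S\NP   >
          [5,6] "quickly" : (S\NP)/S
          [6,8] S   >
            [6,7] "under" : S/(NP/N)
            [7,8] "heard" : NP/N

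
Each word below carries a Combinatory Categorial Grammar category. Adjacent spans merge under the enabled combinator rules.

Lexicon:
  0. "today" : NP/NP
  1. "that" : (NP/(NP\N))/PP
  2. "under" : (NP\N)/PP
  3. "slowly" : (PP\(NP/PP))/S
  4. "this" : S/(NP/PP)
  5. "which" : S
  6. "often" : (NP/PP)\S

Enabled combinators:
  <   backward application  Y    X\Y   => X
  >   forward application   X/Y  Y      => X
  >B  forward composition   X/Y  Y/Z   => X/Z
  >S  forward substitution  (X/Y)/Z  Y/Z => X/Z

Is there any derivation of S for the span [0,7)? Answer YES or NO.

NP/NP (NP/(NP\N))/PP (NP\N)/PP (PP\(NP/PP))/S S/(NP/PP) S (NP/PP)\S
CKY chart[0,7] = {PP}; S ∉ chart

NO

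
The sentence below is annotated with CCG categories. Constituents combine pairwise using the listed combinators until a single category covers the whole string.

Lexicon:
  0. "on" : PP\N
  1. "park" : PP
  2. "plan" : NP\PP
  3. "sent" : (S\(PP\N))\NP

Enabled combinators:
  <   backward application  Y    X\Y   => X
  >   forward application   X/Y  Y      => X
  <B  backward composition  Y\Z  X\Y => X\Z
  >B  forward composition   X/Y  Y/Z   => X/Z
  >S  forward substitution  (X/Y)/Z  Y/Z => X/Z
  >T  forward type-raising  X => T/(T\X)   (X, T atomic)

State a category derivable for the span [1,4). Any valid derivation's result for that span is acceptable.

S\(PP\N)

[0,4] S   <
  [0,1] "on" : PP\N
  [1,4] S\(PP\N)   <
    [1,3] NP   <
      [1,2] "park" : PP
      [2,3] "plan" : NP\PP
    [3,4] "sent" : (S\(PP\N))\NP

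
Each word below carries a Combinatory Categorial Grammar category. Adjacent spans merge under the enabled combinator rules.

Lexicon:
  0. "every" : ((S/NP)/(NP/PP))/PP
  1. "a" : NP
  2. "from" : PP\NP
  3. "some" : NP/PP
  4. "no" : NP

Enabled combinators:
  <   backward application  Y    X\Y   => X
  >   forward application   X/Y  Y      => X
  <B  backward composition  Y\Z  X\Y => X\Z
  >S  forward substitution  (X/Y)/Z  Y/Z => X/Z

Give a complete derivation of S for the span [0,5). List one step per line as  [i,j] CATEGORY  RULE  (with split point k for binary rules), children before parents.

[0,5] S   >
  [0,4] S/NP   >
    [0,3] (S/NP)/(NP/PP)   >
      [0,1] "every" : ((S/NP)/(NP/PP))/PP
      [1,3] PP   <
        [1,2] "a" : NP
        [2,3] "from" : PP\NP
    [3,4] "some" : NP/PP
  [4,5] "no" : NP

[0,1] ((S/NP)/(NP/PP))/PP  lex  "every"
[1,2] NP  lex  "a"
[2,3] PP\NP  lex  "from"
[1,3] PP  <  k=2
[0,3] (S/NP)/(NP/PP)  >  k=1
[3,4] NP/PP  lex  "some"
[0,4] S/NP  >  k=3
[4,5] NP  lex  "no"
[0,5] S  >  k=4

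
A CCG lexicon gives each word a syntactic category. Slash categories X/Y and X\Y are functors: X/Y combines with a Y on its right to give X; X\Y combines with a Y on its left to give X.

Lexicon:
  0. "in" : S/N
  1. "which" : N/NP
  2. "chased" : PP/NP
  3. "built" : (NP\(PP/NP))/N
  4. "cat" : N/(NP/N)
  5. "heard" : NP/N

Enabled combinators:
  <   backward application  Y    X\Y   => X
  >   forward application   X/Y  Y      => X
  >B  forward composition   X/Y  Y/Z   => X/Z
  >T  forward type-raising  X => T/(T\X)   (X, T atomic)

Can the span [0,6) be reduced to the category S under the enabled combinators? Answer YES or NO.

YES

[0,6] S   >
  [0,2] S/NP   >B
    [0,1] "in" : S/N
    [1,2] "which" : N/NP
  [2,6] NP   <
    [2,3] "chased" : PP/NP
    [3,6] NP\(PP/NP)   >
      [3,4] "built" : (NP\(PP/NP))/N
      [4,6] N   >
        [4,5] "cat" : N/(NP/N)
        [5,6] "heard" : NP/N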